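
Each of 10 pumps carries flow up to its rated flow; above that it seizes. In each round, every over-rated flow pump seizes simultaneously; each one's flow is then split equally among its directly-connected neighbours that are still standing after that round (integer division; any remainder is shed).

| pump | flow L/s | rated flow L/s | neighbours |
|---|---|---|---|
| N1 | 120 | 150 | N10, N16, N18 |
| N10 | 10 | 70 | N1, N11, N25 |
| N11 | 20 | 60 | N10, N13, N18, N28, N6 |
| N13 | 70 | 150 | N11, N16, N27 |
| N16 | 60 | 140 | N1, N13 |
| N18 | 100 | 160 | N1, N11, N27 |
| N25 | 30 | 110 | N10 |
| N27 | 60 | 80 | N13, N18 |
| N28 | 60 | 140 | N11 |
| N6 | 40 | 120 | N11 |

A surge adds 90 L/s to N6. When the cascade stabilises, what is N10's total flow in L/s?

Round 1 — N6 at 130 > 120. N6 seizes.
  N6 sheds 130 L/s to N11: 130 each.
    N11: 20+130 = 150 > 60
Round 2 — N11 seizes.
  N11 sheds 150 L/s to N10, N13, N18, N28: 37 each (2 lost).
    N10: 10+37 = 47 ≤ 70
    N13: 70+37 = 107 ≤ 150
    N18: 100+37 = 137 ≤ 160
    N28: 60+37 = 97 ≤ 140
No further seizures.

47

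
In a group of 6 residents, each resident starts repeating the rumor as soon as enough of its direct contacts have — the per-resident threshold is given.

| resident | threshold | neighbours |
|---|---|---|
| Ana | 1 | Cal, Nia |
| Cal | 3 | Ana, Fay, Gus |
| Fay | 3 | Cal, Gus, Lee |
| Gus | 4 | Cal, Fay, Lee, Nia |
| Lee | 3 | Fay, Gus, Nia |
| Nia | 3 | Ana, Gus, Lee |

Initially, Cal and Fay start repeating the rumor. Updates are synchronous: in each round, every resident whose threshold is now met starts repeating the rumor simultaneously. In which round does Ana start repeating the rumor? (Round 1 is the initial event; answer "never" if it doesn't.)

Round 1 — Cal, Fay start repeating the rumor (initial).
Round 2 — checking thresholds:
  Ana: 1 of 2 neighbours ≥ 1, starts repeating the rumor.
  Gus: 2 of 4 neighbours < 4, below threshold.
  Lee: 1 of 3 neighbours < 3, below threshold.
Round 3 — no new spreads; cascade stops.

2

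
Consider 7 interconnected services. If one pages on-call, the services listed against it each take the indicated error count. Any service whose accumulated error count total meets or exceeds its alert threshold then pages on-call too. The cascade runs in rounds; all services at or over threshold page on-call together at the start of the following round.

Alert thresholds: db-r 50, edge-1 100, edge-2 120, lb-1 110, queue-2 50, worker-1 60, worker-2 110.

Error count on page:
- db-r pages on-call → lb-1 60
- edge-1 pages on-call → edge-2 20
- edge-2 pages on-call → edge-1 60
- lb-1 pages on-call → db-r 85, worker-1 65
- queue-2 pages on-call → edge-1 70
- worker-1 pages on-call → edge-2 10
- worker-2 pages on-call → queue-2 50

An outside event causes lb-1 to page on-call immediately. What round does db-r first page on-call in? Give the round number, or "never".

Round 1 — lb-1 pages on-call (initial).
  db-r: +85 → 85 ≥ 50
  worker-1: +65 → 65 ≥ 60
Round 2 — db-r, worker-1 page on-call.
  edge-2: +10 → 10 < 120
No further pages.

2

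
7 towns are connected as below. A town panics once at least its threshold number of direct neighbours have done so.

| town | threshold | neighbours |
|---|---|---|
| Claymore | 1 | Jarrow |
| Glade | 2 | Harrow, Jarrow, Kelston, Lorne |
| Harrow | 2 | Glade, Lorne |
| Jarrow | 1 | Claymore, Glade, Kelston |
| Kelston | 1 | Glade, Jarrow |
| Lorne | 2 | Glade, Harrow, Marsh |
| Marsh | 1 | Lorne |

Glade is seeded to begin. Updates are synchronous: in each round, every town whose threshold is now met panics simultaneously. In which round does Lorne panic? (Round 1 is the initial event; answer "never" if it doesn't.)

never

Round 1 — Glade panics (initial).
Round 2 — checking thresholds:
  Harrow: 1 of 2 neighbours < 2, holds.
  Jarrow: 1 of 3 neighbours ≥ 1, panics.
  Kelston: 1 of 2 neighbours ≥ 1, panics.
  Lorne: 1 of 3 neighbours < 2, holds.
Round 3 — checking thresholds:
  Claymore: 1 of 1 neighbours ≥ 1, panics.
  Harrow: 1 of 2 neighbours < 2, holds.
  Lorne: 1 of 3 neighbours < 2, holds.
Round 4 — no new panics; cascade stops.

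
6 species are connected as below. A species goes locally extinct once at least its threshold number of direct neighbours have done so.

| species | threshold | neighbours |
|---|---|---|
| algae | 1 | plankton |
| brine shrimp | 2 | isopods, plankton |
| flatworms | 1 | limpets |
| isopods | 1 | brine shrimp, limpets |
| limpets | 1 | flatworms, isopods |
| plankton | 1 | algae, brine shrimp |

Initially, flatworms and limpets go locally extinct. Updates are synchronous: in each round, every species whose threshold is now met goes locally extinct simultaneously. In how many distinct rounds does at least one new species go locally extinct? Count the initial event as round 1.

2

Round 1 — flatworms, limpets go locally extinct (initial).
Round 2 — checking thresholds:
  isopods: 1 of 2 neighbours ≥ 1, goes locally extinct.
Round 3 — no new extinctions; cascade stops.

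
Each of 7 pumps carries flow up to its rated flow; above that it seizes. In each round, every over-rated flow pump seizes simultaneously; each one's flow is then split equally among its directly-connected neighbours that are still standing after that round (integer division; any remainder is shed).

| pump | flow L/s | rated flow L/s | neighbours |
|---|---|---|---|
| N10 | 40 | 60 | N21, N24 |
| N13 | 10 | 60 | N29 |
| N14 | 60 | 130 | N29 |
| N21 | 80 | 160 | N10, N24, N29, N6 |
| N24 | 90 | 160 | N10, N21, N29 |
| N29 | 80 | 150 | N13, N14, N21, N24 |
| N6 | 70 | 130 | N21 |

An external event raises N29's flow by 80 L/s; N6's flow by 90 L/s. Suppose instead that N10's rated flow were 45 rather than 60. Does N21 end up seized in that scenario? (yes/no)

yes

With N10's rated flow at 45:
Round 1 — N29 at 160 > 150; N6 at 160 > 130. N29, N6 seize.
  N29 sheds 160 L/s to N13, N14, N21, N24: 40 each.
    N13: 10+40 = 50 ≤ 60
    N14: 60+40 = 100 ≤ 130
    N21: 80+40 = 120 ≤ 160
    N24: 90+40 = 130 ≤ 160
  N6 sheds 160 L/s to N21: 160 each.
    N21: 120+160 = 280 > 160
Round 2 — N21 seizes.
  N21 sheds 280 L/s to N10, N24: 140 each.
    N10: 40+140 = 180 > 45
    N24: 130+140 = 270 > 160
Round 3 — N10, N24 seize.
  N10 sheds 180 L/s: no online neighbours, lost.
  N24 sheds 270 L/s: no online neighbours, lost.
No further seizures.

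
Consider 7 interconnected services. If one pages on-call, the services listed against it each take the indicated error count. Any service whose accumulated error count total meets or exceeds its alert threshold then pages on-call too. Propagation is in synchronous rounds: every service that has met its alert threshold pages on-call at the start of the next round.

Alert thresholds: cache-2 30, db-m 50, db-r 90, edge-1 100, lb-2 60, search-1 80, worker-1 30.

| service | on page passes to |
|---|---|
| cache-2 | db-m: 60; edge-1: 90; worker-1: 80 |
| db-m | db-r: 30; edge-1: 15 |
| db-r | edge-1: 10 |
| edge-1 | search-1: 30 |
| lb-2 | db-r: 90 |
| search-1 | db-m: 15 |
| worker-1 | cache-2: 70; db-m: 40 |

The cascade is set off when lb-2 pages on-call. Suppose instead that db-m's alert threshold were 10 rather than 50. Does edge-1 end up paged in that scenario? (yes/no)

With db-m's alert threshold at 10:
Round 1 — lb-2 pages on-call (initial).
  db-r: +90 → 90 ≥ 90
Round 2 — db-r pages on-call.
  edge-1: +10 → 10 < 100
No further pages.

no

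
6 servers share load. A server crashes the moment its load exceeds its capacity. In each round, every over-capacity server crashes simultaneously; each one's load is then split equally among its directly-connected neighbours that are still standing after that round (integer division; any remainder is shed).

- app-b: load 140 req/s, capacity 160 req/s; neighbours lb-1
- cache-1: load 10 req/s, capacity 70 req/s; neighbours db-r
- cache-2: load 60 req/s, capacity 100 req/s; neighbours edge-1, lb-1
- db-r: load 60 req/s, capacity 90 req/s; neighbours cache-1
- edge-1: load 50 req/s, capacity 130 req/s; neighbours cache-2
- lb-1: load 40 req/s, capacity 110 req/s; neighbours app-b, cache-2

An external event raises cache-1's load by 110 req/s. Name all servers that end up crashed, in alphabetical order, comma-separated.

cache-1, db-r

Round 1 — cache-1 at 120 > 70. cache-1 crashes.
  cache-1 sheds 120 req/s to db-r: 120 each.
    db-r: 60+120 = 180 > 90
Round 2 — db-r crashes.
  db-r sheds 180 req/s: no online neighbours, lost.
No further crashes.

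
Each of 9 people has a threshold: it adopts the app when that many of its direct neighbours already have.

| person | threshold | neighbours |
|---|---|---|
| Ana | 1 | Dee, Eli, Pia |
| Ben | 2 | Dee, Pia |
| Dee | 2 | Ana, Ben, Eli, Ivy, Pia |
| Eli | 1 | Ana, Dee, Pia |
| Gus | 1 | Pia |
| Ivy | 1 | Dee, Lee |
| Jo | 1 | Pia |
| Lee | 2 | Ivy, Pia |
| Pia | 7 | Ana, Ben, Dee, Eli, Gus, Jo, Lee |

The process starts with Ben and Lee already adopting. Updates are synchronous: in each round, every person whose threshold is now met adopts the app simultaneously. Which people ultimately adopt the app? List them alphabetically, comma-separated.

Round 1 — Ben, Lee adopt the app (initial).
Round 2 — checking thresholds:
  Dee: 1 of 5 neighbours < 2, holds.
  Ivy: 1 of 2 neighbours ≥ 1, adopts the app.
  Pia: 2 of 7 neighbours < 7, holds.
Round 3 — checking thresholds:
  Dee: 2 of 5 neighbours ≥ 2, adopts the app.
  Pia: 2 of 7 neighbours < 7, holds.
Round 4 — checking thresholds:
  Ana: 1 of 3 neighbours ≥ 1, adopts the app.
  Eli: 1 of 3 neighbours ≥ 1, adopts the app.
  Pia: 3 of 7 neighbours < 7, holds.
Round 5 — no new adoptions; cascade stops.

Ana, Ben, Dee, Eli, Ivy, Lee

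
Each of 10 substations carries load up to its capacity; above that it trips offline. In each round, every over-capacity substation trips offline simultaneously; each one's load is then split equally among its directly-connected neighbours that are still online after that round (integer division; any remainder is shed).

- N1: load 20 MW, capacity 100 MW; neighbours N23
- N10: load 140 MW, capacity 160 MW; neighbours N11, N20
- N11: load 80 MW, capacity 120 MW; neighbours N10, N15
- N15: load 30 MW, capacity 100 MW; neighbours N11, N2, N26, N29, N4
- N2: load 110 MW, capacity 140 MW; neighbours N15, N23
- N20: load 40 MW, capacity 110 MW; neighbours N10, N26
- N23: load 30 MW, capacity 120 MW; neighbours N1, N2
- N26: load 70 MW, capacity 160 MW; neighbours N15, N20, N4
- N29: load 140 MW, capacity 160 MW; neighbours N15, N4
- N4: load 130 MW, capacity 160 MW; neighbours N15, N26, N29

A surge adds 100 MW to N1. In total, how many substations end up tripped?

Round 1 — N1 at 120 > 100. N1 trips offline.
  N1 sheds 120 MW to N23: 120 each.
    N23: 30+120 = 150 > 120
Round 2 — N23 trips offline.
  N23 sheds 150 MW to N2: 150 each.
    N2: 110+150 = 260 > 140
Round 3 — N2 trips offline.
  N2 sheds 260 MW to N15: 260 each.
    N15: 30+260 = 290 > 100
Round 4 — N15 trips offline.
  N15 sheds 290 MW to N11, N26, N29, N4: 72 each (2 lost).
    N11: 80+72 = 152 > 120
    N26: 70+72 = 142 ≤ 160
    N29: 140+72 = 212 > 160
    N4: 130+72 = 202 > 160
Round 5 — N11, N29, N4 trip offline.
  N11 sheds 152 MW to N10: 152 each.
    N10: 140+152 = 292 > 160
  N29 sheds 212 MW: no online neighbours, lost.
  N4 sheds 202 MW to N26: 202 each.
    N26: 142+202 = 344 > 160
Round 6 — N10, N26 trip offline.
  N10 sheds 292 MW to N20: 292 each.
    N20: 40+292 = 332 > 110
  N26 sheds 344 MW to N20: 344 each.
    N20: 332+344 = 676 > 110
Round 7 — N20 trips offline.
  N20 sheds 676 MW: no online neighbours, lost.
No further trips.

10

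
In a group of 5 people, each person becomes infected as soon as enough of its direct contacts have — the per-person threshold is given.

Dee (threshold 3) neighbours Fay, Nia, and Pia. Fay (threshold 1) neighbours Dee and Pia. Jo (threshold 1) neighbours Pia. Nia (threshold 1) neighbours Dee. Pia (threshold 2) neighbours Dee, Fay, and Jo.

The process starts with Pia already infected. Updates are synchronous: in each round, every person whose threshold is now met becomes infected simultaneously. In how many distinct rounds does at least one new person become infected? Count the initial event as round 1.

Round 1 — Pia becomes infected (initial).
Round 2 — checking thresholds:
  Dee: 1 of 3 neighbours < 3, not yet.
  Fay: 1 of 2 neighbours ≥ 1, becomes infected.
  Jo: 1 of 1 neighbours ≥ 1, becomes infected.
Round 3 — no new infections; cascade stops.

2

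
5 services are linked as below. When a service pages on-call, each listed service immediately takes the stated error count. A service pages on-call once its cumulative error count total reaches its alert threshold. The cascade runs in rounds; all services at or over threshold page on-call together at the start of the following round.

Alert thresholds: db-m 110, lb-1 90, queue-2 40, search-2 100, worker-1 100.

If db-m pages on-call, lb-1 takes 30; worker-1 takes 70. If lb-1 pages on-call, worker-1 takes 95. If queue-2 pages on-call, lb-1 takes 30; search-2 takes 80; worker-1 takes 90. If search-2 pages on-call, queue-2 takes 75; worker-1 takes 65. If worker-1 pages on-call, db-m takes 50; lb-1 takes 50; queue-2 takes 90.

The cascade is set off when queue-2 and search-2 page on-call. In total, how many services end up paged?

Round 1 — queue-2, search-2 page on-call (initial).
  lb-1: +30 → 30 < 90
  worker-1: +90+65 → 155 ≥ 100
Round 2 — worker-1 pages on-call.
  db-m: +50 → 50 < 110
  lb-1: +50 → 80 < 90
No further pages.

3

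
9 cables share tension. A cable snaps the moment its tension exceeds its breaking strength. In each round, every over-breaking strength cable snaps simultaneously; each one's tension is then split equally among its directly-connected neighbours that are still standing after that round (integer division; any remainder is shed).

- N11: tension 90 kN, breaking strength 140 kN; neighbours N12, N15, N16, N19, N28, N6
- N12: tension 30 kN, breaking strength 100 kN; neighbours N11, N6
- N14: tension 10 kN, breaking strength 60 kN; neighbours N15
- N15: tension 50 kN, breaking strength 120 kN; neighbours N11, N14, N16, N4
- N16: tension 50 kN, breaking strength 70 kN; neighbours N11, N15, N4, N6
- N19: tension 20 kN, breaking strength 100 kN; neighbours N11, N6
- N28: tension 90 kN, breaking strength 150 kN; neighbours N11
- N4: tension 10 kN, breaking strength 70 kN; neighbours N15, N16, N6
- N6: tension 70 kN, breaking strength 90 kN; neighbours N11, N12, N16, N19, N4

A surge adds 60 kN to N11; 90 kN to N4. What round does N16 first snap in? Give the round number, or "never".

2

Round 1 — N11 at 150 > 140; N4 at 100 > 70. N11, N4 snap.
  N11 sheds 150 kN to N12, N15, N16, N19, N28, N6: 25 each.
    N12: 30+25 = 55 ≤ 100
    N15: 50+25 = 75 ≤ 120
    N16: 50+25 = 75 > 70
    N19: 20+25 = 45 ≤ 100
    N28: 90+25 = 115 ≤ 150
    N6: 70+25 = 95 > 90
  N4 sheds 100 kN to N15, N16, N6: 33 each (1 lost).
    N15: 75+33 = 108 ≤ 120
    N16: 75+33 = 108 > 70
    N6: 95+33 = 128 > 90
Round 2 — N16, N6 snap.
  N16 sheds 108 kN to N15: 108 each.
    N15: 108+108 = 216 > 120
  N6 sheds 128 kN to N12, N19: 64 each.
    N12: 55+64 = 119 > 100
    N19: 45+64 = 109 > 100
Round 3 — N12, N15, N19 snap.
  N12 sheds 119 kN: no online neighbours, lost.
  N15 sheds 216 kN to N14: 216 each.
    N14: 10+216 = 226 > 60
  N19 sheds 109 kN: no online neighbours, lost.
Round 4 — N14 snaps.
  N14 sheds 226 kN: no online neighbours, lost.
No further breaks.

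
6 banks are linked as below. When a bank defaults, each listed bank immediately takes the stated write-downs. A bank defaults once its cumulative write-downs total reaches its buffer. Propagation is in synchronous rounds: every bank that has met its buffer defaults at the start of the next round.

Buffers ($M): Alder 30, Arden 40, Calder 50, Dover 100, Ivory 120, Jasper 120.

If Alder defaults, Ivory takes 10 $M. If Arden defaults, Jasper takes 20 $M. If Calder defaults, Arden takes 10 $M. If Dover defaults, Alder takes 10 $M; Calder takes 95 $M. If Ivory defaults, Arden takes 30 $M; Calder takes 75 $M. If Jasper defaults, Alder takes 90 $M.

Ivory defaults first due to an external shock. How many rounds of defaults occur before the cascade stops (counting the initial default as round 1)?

Round 1 — Ivory defaults (initial).
  Arden: +30 → 30 < 40
  Calder: +75 → 75 ≥ 50
Round 2 — Calder defaults.
  Arden: +10 → 40 ≥ 40
Round 3 — Arden defaults.
  Jasper: +20 → 20 < 120
No further defaults.

3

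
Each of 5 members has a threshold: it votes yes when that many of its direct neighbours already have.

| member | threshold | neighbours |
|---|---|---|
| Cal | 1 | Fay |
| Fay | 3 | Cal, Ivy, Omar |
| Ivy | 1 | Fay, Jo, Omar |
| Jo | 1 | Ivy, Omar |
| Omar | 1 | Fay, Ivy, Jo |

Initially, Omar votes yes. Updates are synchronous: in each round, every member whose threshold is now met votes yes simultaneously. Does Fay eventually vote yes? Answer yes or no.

no

Round 1 — Omar votes yes (initial).
Round 2 — checking thresholds:
  Fay: 1 of 3 neighbours < 3, below threshold.
  Ivy: 1 of 3 neighbours ≥ 1, votes yes.
  Jo: 1 of 2 neighbours ≥ 1, votes yes.
Round 3 — no new yes votes; cascade stops.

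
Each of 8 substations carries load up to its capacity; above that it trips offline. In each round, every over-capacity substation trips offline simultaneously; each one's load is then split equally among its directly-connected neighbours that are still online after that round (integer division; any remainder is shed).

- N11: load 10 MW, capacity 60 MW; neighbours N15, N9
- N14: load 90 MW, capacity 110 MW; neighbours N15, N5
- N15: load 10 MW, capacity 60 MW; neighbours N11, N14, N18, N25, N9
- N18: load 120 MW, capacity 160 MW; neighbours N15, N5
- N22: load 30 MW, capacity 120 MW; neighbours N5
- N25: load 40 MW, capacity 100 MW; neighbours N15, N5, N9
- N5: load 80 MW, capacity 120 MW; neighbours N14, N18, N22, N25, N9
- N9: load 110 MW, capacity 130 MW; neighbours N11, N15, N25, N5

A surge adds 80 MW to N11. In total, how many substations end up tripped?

7

Round 1 — N11 at 90 > 60. N11 trips offline.
  N11 sheds 90 MW to N15, N9: 45 each.
    N15: 10+45 = 55 ≤ 60
    N9: 110+45 = 155 > 130
Round 2 — N9 trips offline.
  N9 sheds 155 MW to N15, N25, N5: 51 each (2 lost).
    N15: 55+51 = 106 > 60
    N25: 40+51 = 91 ≤ 100
    N5: 80+51 = 131 > 120
Round 3 — N15, N5 trip offline.
  N15 sheds 106 MW to N14, N18, N25: 35 each (1 lost).
    N14: 90+35 = 125 > 110
    N18: 120+35 = 155 ≤ 160
    N25: 91+35 = 126 > 100
  N5 sheds 131 MW to N14, N18, N22, N25: 32 each (3 lost).
    N14: 125+32 = 157 > 110
    N18: 155+32 = 187 > 160
    N22: 30+32 = 62 ≤ 120
    N25: 126+32 = 158 > 100
Round 4 — N14, N18, N25 trip offline.
  N14 sheds 157 MW: no online neighbours, lost.
  N18 sheds 187 MW: no online neighbours, lost.
  N25 sheds 158 MW: no online neighbours, lost.
No further trips.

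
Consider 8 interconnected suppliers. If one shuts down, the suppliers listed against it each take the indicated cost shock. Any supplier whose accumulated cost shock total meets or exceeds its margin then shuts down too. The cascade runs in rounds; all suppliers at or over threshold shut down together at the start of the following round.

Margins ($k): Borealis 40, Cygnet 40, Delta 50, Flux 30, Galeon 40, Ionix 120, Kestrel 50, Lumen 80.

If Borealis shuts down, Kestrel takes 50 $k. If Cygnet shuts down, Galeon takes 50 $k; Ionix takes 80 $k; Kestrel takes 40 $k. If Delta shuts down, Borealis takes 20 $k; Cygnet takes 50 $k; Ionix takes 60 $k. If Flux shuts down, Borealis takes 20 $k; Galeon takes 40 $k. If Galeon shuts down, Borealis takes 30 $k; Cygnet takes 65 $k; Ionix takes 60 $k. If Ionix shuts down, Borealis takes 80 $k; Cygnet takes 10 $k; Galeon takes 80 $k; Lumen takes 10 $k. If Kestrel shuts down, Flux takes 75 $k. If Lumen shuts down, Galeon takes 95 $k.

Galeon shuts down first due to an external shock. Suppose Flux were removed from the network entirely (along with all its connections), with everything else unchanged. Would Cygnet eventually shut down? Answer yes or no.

With Flux removed:
Round 1 — Galeon shuts down (initial).
  Borealis: +30 → 30 < 40
  Cygnet: +65 → 65 ≥ 40
  Ionix: +60 → 60 < 120
Round 2 — Cygnet shuts down.
  Ionix: +80 → 140 ≥ 120
  Kestrel: +40 → 40 < 50
Round 3 — Ionix shuts down.
  Borealis: +80 → 110 ≥ 40
  Lumen: +10 → 10 < 80
Round 4 — Borealis shuts down.
  Kestrel: +50 → 90 ≥ 50
Round 5 — Kestrel shuts down.
No further shutdowns.

yes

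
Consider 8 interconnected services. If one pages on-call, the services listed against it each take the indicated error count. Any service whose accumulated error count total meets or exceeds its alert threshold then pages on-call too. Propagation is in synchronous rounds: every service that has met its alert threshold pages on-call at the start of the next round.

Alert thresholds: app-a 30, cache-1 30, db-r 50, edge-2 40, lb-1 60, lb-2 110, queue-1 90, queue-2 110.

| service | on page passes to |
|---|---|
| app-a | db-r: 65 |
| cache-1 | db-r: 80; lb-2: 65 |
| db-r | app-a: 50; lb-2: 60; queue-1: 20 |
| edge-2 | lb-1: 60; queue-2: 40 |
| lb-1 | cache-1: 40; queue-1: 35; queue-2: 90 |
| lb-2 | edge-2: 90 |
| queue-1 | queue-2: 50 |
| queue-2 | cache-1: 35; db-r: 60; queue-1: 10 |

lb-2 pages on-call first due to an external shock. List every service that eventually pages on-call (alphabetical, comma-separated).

app-a, cache-1, db-r, edge-2, lb-1, lb-2, queue-2

Round 1 — lb-2 pages on-call (initial).
  edge-2: +90 → 90 ≥ 40
Round 2 — edge-2 pages on-call.
  lb-1: +60 → 60 ≥ 60
  queue-2: +40 → 40 < 110
Round 3 — lb-1 pages on-call.
  cache-1: +40 → 40 ≥ 30
  queue-1: +35 → 35 < 90
  queue-2: +90 → 130 ≥ 110
Round 4 — cache-1, queue-2 page on-call.
  db-r: +80+60 → 140 ≥ 50
  queue-1: +10 → 45 < 90
Round 5 — db-r pages on-call.
  app-a: +50 → 50 ≥ 30
  queue-1: +20 → 65 < 90
Round 6 — app-a pages on-call.
No further pages.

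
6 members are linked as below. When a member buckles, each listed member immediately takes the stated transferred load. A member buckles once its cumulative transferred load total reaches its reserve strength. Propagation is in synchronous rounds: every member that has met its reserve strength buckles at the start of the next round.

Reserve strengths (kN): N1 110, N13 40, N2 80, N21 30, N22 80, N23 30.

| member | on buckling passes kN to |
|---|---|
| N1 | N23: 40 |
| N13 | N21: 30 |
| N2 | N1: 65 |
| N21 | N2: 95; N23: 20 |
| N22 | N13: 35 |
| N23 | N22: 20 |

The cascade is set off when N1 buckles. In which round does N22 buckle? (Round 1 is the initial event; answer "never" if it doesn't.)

Round 1 — N1 buckles (initial).
  N23: +40 → 40 ≥ 30
Round 2 — N23 buckles.
  N22: +20 → 20 < 80
No further bucklings.

never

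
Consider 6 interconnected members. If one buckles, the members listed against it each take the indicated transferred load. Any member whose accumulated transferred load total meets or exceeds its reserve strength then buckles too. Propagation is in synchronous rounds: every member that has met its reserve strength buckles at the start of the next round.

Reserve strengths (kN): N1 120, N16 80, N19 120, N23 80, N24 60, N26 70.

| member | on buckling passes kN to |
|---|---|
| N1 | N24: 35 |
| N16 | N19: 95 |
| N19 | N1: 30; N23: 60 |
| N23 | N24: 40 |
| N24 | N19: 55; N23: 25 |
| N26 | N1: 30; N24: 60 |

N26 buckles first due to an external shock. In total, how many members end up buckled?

Round 1 — N26 buckles (initial).
  N1: +30 → 30 < 120
  N24: +60 → 60 ≥ 60
Round 2 — N24 buckles.
  N19: +55 → 55 < 120
  N23: +25 → 25 < 80
No further bucklings.

2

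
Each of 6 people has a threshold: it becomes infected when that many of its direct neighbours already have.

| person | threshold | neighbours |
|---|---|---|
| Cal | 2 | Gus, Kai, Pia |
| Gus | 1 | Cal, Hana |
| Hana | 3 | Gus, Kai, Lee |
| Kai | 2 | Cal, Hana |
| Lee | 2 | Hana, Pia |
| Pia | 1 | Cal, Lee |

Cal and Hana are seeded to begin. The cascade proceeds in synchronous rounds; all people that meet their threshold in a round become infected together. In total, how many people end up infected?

6

Round 1 — Cal, Hana become infected (initial).
Round 2 — checking thresholds:
  Gus: 2 of 2 neighbours ≥ 1, becomes infected.
  Kai: 2 of 2 neighbours ≥ 2, becomes infected.
  Lee: 1 of 2 neighbours < 2, holds.
  Pia: 1 of 2 neighbours ≥ 1, becomes infected.
Round 3 — checking thresholds:
  Lee: 2 of 2 neighbours ≥ 2, becomes infected.
Round 4 — no new infections; cascade stops.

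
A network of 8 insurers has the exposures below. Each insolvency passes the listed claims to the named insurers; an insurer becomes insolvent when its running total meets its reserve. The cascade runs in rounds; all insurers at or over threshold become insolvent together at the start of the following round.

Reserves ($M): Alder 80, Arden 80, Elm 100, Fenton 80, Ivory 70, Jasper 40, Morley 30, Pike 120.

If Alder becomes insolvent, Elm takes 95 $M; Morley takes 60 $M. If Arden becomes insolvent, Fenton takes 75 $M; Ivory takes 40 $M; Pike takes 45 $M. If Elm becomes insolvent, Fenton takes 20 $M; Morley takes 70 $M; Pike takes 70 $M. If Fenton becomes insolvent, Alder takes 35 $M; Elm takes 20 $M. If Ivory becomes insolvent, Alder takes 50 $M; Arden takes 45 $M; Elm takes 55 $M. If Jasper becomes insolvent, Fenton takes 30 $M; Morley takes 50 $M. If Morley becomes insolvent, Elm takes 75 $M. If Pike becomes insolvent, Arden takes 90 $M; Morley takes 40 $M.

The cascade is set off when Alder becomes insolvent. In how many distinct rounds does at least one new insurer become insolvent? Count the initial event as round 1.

3

Round 1 — Alder becomes insolvent (initial).
  Elm: +95 → 95 < 100
  Morley: +60 → 60 ≥ 30
Round 2 — Morley becomes insolvent.
  Elm: +75 → 170 ≥ 100
Round 3 — Elm becomes insolvent.
  Fenton: +20 → 20 < 80
  Pike: +70 → 70 < 120
No further insolvencies.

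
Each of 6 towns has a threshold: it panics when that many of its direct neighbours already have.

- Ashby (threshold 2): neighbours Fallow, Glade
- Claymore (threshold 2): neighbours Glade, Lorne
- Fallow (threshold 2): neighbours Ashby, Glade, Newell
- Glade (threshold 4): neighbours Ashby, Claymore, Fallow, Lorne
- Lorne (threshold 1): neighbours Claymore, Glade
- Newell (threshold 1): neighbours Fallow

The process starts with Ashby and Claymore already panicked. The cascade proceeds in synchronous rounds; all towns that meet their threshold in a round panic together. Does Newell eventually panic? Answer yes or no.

Round 1 — Ashby, Claymore panic (initial).
Round 2 — checking thresholds:
  Fallow: 1 of 3 neighbours < 2, not yet.
  Glade: 2 of 4 neighbours < 4, not yet.
  Lorne: 1 of 2 neighbours ≥ 1, panics.
Round 3 — no new panics; cascade stops.

no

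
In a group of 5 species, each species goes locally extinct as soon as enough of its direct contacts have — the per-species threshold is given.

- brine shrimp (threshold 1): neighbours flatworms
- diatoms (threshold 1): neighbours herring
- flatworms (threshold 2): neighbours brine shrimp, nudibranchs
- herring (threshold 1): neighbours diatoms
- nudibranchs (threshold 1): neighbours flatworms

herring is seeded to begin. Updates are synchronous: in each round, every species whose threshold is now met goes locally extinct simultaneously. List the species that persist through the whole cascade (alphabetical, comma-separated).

Round 1 — herring goes locally extinct (initial).
Round 2 — checking thresholds:
  diatoms: 1 of 1 neighbours ≥ 1, goes locally extinct.
Round 3 — no new extinctions; cascade stops.

brine shrimp, flatworms, nudibranchs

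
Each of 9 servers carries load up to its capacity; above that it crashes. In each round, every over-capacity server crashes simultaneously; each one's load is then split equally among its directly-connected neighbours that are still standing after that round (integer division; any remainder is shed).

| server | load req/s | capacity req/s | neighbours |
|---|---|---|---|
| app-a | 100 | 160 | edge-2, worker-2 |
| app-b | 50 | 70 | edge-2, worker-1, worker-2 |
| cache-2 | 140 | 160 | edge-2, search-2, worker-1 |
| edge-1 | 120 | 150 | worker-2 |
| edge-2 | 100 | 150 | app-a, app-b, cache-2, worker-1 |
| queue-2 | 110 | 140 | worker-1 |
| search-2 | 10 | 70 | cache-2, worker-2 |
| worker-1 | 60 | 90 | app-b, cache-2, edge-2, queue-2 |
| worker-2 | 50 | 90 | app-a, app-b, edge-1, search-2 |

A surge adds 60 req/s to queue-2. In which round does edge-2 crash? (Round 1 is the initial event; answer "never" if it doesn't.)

Round 1 — queue-2 at 170 > 140. queue-2 crashes.
  queue-2 sheds 170 req/s to worker-1: 170 each.
    worker-1: 60+170 = 230 > 90
Round 2 — worker-1 crashes.
  worker-1 sheds 230 req/s to app-b, cache-2, edge-2: 76 each (2 lost).
    app-b: 50+76 = 126 > 70
    cache-2: 140+76 = 216 > 160
    edge-2: 100+76 = 176 > 150
Round 3 — app-b, cache-2, edge-2 crash.
  app-b sheds 126 req/s to worker-2: 126 each.
    worker-2: 50+126 = 176 > 90
  cache-2 sheds 216 req/s to search-2: 216 each.
    search-2: 10+216 = 226 > 70
  edge-2 sheds 176 req/s to app-a: 176 each.
    app-a: 100+176 = 276 > 160
Round 4 — app-a, search-2, worker-2 crash.
  app-a sheds 276 req/s: no online neighbours, lost.
  search-2 sheds 226 req/s: no online neighbours, lost.
  worker-2 sheds 176 req/s to edge-1: 176 each.
    edge-1: 120+176 = 296 > 150
Round 5 — edge-1 crashes.
  edge-1 sheds 296 req/s: no online neighbours, lost.
No further crashes.

3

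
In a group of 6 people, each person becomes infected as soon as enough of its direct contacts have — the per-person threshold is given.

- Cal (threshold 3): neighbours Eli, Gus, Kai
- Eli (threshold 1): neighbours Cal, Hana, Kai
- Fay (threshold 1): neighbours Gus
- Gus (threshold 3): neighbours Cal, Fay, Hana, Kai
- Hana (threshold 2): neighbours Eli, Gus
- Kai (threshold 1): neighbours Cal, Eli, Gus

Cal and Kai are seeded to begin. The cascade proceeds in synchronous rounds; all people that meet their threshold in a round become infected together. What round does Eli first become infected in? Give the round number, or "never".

2

Round 1 — Cal, Kai become infected (initial).
Round 2 — checking thresholds:
  Eli: 2 of 3 neighbours ≥ 1, becomes infected.
  Gus: 2 of 4 neighbours < 3, holds.
Round 3 — no new infections; cascade stops.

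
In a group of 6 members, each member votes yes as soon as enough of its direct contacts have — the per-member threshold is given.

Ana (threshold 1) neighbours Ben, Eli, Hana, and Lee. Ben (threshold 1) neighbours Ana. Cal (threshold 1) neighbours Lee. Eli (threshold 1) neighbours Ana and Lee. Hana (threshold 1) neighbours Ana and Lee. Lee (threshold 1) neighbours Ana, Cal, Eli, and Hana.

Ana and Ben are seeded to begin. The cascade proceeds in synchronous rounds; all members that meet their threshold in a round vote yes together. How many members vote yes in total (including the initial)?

Round 1 — Ana, Ben vote yes (initial).
Round 2 — checking thresholds:
  Eli: 1 of 2 neighbours ≥ 1, votes yes.
  Hana: 1 of 2 neighbours ≥ 1, votes yes.
  Lee: 1 of 4 neighbours ≥ 1, votes yes.
Round 3 — checking thresholds:
  Cal: 1 of 1 neighbours ≥ 1, votes yes.
Round 4 — no new yes votes; cascade stops.

6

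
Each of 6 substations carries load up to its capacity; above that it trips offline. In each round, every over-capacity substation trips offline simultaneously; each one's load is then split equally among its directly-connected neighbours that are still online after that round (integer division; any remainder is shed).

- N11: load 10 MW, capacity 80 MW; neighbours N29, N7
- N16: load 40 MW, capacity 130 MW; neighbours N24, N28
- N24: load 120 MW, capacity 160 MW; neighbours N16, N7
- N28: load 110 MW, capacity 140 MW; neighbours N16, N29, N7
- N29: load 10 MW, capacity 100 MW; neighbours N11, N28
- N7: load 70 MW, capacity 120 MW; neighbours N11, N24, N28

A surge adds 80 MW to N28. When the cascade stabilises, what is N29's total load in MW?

Round 1 — N28 at 190 > 140. N28 trips offline.
  N28 sheds 190 MW to N16, N29, N7: 63 each (1 lost).
    N16: 40+63 = 103 ≤ 130
    N29: 10+63 = 73 ≤ 100
    N7: 70+63 = 133 > 120
Round 2 — N7 trips offline.
  N7 sheds 133 MW to N11, N24: 66 each (1 lost).
    N11: 10+66 = 76 ≤ 80
    N24: 120+66 = 186 > 160
Round 3 — N24 trips offline.
  N24 sheds 186 MW to N16: 186 each.
    N16: 103+186 = 289 > 130
Round 4 — N16 trips offline.
  N16 sheds 289 MW: no online neighbours, lost.
No further trips.

73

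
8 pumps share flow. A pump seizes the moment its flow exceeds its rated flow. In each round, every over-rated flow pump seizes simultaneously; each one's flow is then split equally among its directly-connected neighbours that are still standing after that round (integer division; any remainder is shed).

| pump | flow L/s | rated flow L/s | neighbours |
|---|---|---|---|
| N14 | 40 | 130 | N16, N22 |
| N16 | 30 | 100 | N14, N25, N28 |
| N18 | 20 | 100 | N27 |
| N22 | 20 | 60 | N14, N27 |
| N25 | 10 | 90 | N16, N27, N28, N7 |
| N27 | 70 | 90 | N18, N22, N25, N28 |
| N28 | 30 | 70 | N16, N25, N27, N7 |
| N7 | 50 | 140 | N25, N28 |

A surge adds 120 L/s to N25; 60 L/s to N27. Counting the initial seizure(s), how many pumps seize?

7

Round 1 — N25 at 130 > 90; N27 at 130 > 90. N25, N27 seize.
  N25 sheds 130 L/s to N16, N28, N7: 43 each (1 lost).
    N16: 30+43 = 73 ≤ 100
    N28: 30+43 = 73 > 70
    N7: 50+43 = 93 ≤ 140
  N27 sheds 130 L/s to N18, N22, N28: 43 each (1 lost).
    N18: 20+43 = 63 ≤ 100
    N22: 20+43 = 63 > 60
    N28: 73+43 = 116 > 70
Round 2 — N22, N28 seize.
  N22 sheds 63 L/s to N14: 63 each.
    N14: 40+63 = 103 ≤ 130
  N28 sheds 116 L/s to N16, N7: 58 each.
    N16: 73+58 = 131 > 100
    N7: 93+58 = 151 > 140
Round 3 — N16, N7 seize.
  N16 sheds 131 L/s to N14: 131 each.
    N14: 103+131 = 234 > 130
  N7 sheds 151 L/s: no online neighbours, lost.
Round 4 — N14 seizes.
  N14 sheds 234 L/s: no online neighbours, lost.
No further seizures.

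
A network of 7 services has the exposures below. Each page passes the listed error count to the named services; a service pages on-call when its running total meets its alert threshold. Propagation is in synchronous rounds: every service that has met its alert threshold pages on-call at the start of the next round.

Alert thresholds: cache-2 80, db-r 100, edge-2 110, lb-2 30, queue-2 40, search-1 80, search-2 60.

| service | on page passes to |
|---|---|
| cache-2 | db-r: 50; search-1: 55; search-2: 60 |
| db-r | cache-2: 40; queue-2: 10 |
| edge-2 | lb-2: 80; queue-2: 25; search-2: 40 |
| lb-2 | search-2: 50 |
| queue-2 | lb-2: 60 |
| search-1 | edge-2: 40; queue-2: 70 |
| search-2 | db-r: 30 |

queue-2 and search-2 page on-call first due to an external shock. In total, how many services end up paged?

Round 1 — queue-2, search-2 page on-call (initial).
  db-r: +30 → 30 < 100
  lb-2: +60 → 60 ≥ 30
Round 2 — lb-2 pages on-call.
No further pages.

3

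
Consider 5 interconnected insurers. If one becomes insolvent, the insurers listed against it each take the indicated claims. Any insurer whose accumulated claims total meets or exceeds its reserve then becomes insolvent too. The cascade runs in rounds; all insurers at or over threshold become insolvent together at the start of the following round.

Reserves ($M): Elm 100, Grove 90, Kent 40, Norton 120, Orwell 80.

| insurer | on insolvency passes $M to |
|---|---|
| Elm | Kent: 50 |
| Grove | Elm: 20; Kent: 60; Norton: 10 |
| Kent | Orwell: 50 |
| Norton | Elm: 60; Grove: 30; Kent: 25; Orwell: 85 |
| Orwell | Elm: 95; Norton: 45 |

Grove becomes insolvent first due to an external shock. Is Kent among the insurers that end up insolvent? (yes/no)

yes

Round 1 — Grove becomes insolvent (initial).
  Elm: +20 → 20 < 100
  Kent: +60 → 60 ≥ 40
  Norton: +10 → 10 < 120
Round 2 — Kent becomes insolvent.
  Orwell: +50 → 50 < 80
No further insolvencies.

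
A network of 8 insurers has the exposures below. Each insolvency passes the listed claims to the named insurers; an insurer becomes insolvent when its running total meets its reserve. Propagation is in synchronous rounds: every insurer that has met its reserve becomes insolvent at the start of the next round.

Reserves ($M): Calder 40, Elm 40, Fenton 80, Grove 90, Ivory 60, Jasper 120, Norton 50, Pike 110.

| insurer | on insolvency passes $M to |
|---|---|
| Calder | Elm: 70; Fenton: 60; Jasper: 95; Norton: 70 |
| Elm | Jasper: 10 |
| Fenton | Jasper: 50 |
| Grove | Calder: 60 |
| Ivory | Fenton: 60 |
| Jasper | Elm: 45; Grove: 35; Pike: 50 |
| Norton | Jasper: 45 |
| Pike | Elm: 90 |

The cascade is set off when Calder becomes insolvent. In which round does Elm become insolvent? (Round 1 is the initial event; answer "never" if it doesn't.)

Round 1 — Calder becomes insolvent (initial).
  Elm: +70 → 70 ≥ 40
  Fenton: +60 → 60 < 80
  Jasper: +95 → 95 < 120
  Norton: +70 → 70 ≥ 50
Round 2 — Elm, Norton become insolvent.
  Jasper: +10+45 → 150 ≥ 120
Round 3 — Jasper becomes insolvent.
  Grove: +35 → 35 < 90
  Pike: +50 → 50 < 110
No further insolvencies.

2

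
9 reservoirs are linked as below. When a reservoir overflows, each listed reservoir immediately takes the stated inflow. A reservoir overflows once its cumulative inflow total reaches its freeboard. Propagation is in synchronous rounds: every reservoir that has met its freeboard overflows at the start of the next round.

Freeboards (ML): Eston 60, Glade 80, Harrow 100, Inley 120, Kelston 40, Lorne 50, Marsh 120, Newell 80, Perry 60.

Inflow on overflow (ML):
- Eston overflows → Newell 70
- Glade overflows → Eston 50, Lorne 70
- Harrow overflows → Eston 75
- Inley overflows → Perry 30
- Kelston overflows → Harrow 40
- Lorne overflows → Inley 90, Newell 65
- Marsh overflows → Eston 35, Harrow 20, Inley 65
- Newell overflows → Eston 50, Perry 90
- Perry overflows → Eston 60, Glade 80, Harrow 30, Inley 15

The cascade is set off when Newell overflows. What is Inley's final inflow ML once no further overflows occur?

105

Round 1 — Newell overflows (initial).
  Eston: +50 → 50 < 60
  Perry: +90 → 90 ≥ 60
Round 2 — Perry overflows.
  Eston: +60 → 110 ≥ 60
  Glade: +80 → 80 ≥ 80
  Harrow: +30 → 30 < 100
  Inley: +15 → 15 < 120
Round 3 — Eston, Glade overflow.
  Lorne: +70 → 70 ≥ 50
Round 4 — Lorne overflows.
  Inley: +90 → 105 < 120
No further overflows.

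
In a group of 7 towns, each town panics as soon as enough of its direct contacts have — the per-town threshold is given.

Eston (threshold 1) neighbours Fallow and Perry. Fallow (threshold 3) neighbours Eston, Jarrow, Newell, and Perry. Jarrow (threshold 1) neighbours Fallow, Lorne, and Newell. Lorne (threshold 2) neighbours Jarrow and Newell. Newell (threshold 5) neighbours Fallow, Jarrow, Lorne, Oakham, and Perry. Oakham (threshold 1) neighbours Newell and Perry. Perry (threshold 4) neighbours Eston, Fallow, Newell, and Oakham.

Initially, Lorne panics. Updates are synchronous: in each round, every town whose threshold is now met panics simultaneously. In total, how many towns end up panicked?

Round 1 — Lorne panics (initial).
Round 2 — checking thresholds:
  Jarrow: 1 of 3 neighbours ≥ 1, panics.
  Newell: 1 of 5 neighbours < 5, holds.
Round 3 — no new panics; cascade stops.

2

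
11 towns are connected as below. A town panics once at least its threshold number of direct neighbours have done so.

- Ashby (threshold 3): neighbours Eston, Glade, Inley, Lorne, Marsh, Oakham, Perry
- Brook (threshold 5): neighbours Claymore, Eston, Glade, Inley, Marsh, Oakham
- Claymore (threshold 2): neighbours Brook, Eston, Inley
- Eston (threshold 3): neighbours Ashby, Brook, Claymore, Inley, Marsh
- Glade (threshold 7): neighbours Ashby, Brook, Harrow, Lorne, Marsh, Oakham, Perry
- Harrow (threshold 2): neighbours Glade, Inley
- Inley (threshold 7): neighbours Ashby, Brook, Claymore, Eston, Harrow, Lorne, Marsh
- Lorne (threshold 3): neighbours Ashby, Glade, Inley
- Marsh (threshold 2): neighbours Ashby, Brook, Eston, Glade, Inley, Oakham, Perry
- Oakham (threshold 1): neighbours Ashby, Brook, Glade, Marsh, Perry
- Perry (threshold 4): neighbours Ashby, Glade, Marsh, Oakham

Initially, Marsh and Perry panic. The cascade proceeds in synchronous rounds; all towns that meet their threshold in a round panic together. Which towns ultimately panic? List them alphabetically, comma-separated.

Ashby, Marsh, Oakham, Perry

Round 1 — Marsh, Perry panic (initial).
Round 2 — checking thresholds:
  Ashby: 2 of 7 neighbours < 3, below threshold.
  Brook: 1 of 6 neighbours < 5, below threshold.
  Eston: 1 of 5 neighbours < 3, below threshold.
  Glade: 2 of 7 neighbours < 7, below threshold.
  Inley: 1 of 7 neighbours < 7, below threshold.
  Oakham: 2 of 5 neighbours ≥ 1, panics.
Round 3 — checking thresholds:
  Ashby: 3 of 7 neighbours ≥ 3, panics.
  Brook: 2 of 6 neighbours < 5, below threshold.
  Eston: 1 of 5 neighbours < 3, below threshold.
  Glade: 3 of 7 neighbours < 7, below threshold.
  Inley: 1 of 7 neighbours < 7, below threshold.
Round 4 — no new panics; cascade stops.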